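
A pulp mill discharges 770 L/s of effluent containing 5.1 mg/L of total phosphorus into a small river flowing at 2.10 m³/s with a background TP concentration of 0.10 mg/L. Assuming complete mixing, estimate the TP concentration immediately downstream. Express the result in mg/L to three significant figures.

1.44 mg/L

770 L/s = 0.77 m³/s.
Flow-weighted mixing gives C = (0.77·5.1 + 2.1·0.1) / (0.77 + 2.1) = 4.137/2.87 = 1.441 mg/L.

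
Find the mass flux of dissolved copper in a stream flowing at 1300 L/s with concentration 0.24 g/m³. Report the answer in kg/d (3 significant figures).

1300 L/s = 1.3 m³/s.
Mass flux = Q·C = 1.3 m³/s × 0.24 g/m³ = 0.312 g/s.
= 0.312 g/s × 86.4 = 26.96 kg/d.

27.0 kg/d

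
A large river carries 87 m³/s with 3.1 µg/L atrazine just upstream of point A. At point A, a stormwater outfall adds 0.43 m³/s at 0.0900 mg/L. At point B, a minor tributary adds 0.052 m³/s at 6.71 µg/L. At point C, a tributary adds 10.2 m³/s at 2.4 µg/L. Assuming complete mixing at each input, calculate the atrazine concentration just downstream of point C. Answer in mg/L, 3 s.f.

3.1 µg/L = 0.0031 mg/L.
After input A: C = (87·0.0031 + 0.43·0.09) / 87.43 = 0.003527 mg/L.
6.71 µg/L = 0.00671 mg/L.
After input B: C = (87.43·0.003527 + 0.052·0.00671) / 87.48 = 0.003529 mg/L.
2.4 µg/L = 0.0024 mg/L.
After input C: C = (87.48·0.003529 + 10.2·0.0024) / 97.68 = 0.003411 mg/L.

0.00341 mg/L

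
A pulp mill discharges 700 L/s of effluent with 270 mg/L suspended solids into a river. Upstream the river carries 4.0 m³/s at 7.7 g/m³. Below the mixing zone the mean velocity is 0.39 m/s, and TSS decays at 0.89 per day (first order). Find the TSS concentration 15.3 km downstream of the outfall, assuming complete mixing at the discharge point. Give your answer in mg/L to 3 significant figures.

700 L/s = 0.7 m³/s.
After complete mixing, C₀ = (0.7·270 + 4·7.7) / 4.7 = 46.77 mg/L.
Travel time t = 1.53e+04 m / 0.39 m/s = 3.923e+04 s = 0.4541 d.
C = 46.77·exp(−0.89·0.4541) = 46.77·0.6676 = 31.22 mg/L.

31.2 mg/L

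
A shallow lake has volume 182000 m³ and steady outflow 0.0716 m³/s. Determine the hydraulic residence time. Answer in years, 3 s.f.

Q = 0.0716 m³/s × 3.156e+07 s/yr = 2.26e+06 m³/yr.
Hydraulic residence time τ = V/Q = 182000/2.26e+06 = 0.08055 yr.

0.0805 yr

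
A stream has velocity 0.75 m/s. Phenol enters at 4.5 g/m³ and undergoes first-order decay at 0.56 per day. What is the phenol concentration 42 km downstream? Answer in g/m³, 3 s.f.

Travel time t = 42 km / 0.75 m/s = 4.2e+04/0.75 = 5.6e+04 s = 0.6481 d.
First-order decay: C = 4.5·exp(−0.56·0.6481) = 4.5·0.6956 = 3.13 g/m³.

3.13 g/m³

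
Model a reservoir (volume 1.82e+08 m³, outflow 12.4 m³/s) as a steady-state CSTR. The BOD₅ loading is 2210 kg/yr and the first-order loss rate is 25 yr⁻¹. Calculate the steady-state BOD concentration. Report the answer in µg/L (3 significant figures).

Outflow Q = 12.4 m³/s × 3.156e+07 s/yr = 3.913e+08 m³/yr.
Steady-state CSTR mass balance: W = Q·C + k·V·C, so C = W/(Q + kV).
Q + kV = 3.913e+08 + 25·1.82e+08 = 4.941e+09 m³/yr.
C = 2210/4.941e+09 = 4.472e-07 kg/m³ = 0.0004472 mg/L = 0.4472 µg/L.

0.447 µg/L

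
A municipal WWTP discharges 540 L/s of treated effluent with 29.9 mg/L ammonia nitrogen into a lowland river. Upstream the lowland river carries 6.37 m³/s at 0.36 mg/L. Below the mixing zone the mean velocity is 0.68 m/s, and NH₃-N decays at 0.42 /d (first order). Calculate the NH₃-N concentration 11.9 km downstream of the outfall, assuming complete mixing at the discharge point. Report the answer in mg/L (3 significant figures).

2.45 mg/L

540 L/s = 0.54 m³/s.
After complete mixing, C₀ = (0.54·29.9 + 6.37·0.36) / 6.91 = 2.668 mg/L.
Travel time t = 1.19e+04 m / 0.68 m/s = 1.75e+04 s = 0.2025 d.
C = 2.668·exp(−0.42·0.2025) = 2.668·0.9184 = 2.451 mg/L.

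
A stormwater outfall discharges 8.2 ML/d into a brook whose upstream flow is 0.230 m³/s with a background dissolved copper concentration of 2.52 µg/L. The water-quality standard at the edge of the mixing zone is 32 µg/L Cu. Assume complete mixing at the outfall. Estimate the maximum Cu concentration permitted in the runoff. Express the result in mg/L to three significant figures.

8.2 ML/d = 0.09491 m³/s.
2.52 µg/L = 0.00252 mg/L.
32 µg/L = 0.032 mg/L.
Mass balance: 0.032·0.3249 = 0.09491·Cₑ + 0.23·0.00252.
Cₑ = (0.0104 − 0.0005796) / 0.09491 = 0.1034 mg/L.

0.103 mg/L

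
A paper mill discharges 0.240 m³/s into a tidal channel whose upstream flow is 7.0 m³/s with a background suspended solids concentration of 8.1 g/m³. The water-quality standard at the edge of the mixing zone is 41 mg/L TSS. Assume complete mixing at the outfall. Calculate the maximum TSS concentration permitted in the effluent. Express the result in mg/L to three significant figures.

Mass balance: 41·7.24 = 0.24·Cₑ + 7·8.1.
Cₑ = (296.8 − 56.7) / 0.24 = 1001 mg/L.

1000 mg/L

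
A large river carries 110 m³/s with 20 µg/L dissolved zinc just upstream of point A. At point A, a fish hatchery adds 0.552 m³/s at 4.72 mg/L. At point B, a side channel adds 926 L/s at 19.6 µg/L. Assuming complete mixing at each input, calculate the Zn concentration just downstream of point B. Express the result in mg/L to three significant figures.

20 µg/L = 0.02 mg/L.
After input A: C = (110·0.02 + 0.552·4.72) / 110.6 = 0.04347 mg/L.
926 L/s = 0.926 m³/s.
19.6 µg/L = 0.0196 mg/L.
After input B: C = (110.6·0.04347 + 0.926·0.0196) / 111.5 = 0.04327 mg/L.

0.0433 mg/L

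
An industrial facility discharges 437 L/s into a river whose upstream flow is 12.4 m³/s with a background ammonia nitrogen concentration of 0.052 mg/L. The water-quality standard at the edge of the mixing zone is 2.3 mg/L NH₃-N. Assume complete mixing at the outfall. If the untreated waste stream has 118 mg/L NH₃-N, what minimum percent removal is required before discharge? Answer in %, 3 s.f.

437 L/s = 0.437 m³/s.
Mass balance: 2.3·12.84 = 0.437·Cₑ + 12.4·0.052.
Cₑ = (29.53 − 0.6448) / 0.437 = 66.09 mg/L.
Required removal = 1 − 66.09/118 = 43.99 %.

44.0 %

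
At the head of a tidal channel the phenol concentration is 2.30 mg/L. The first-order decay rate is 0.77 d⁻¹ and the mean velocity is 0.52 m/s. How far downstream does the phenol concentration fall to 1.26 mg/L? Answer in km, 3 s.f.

35.1 km

From C = C₀·e^(−kt), t = ln(C₀/C)/k = ln(2.30/1.26)/0.77 = 0.6018/0.77 = 0.7816 d.
Distance = v·t = 0.52 m/s × 6.753e+04 s = 3.511e+04 m = 35.11 km.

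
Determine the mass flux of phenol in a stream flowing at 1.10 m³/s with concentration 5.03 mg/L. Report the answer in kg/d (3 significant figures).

478 kg/d

Mass flux = Q·C = 1.1 m³/s × 5.03 g/m³ = 5.533 g/s.
= 5.533 g/s × 86.4 = 478.1 kg/d.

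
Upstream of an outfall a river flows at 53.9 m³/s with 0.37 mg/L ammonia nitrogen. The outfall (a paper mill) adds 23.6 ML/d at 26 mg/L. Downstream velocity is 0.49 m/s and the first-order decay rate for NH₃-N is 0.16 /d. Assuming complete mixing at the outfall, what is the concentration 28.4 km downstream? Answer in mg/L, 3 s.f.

23.6 ML/d = 0.2731 m³/s.
After complete mixing, C₀ = (0.2731·26 + 53.9·0.37) / 54.17 = 0.4992 mg/L.
Travel time t = 2.84e+04 m / 0.49 m/s = 5.796e+04 s = 0.6708 d.
C = 0.4992·exp(−0.16·0.6708) = 0.4992·0.8982 = 0.4484 mg/L.

0.448 mg/L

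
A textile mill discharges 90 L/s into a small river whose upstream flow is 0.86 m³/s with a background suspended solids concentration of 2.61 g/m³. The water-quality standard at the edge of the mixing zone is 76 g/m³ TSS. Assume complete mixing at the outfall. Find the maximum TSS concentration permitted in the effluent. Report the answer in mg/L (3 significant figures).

777 mg/L

90 L/s = 0.09 m³/s.
Mass balance: 76·0.95 = 0.09·Cₑ + 0.86·2.61.
Cₑ = (72.2 − 2.245) / 0.09 = 777.3 mg/L.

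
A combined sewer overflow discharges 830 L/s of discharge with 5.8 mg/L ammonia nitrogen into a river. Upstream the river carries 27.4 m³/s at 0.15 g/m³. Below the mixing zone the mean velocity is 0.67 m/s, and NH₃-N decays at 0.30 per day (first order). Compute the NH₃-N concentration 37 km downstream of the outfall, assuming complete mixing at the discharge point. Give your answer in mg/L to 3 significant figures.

0.261 mg/L

830 L/s = 0.83 m³/s.
After complete mixing, C₀ = (0.83·5.8 + 27.4·0.15) / 28.23 = 0.3161 mg/L.
Travel time t = 3.7e+04 m / 0.67 m/s = 5.522e+04 s = 0.6392 d.
C = 0.3161·exp(−0.30·0.6392) = 0.3161·0.8255 = 0.261 mg/L.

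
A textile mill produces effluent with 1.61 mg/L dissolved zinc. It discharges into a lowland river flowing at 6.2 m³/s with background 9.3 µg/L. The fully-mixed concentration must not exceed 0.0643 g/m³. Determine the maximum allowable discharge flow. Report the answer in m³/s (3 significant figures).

9.3 µg/L = 0.0093 mg/L.
Mass balance at complete mixing: C_std·(Q_w + Q_r) = Q_w·C_e + Q_r·C_b.
Rearranging, Q_w = Q_r·(C_std − C_b)/(C_e − C_std) = 6.2·(0.0643 − 0.0093) / (1.61 − 0.0643) = 0.2206 m³/s.

0.221 m³/s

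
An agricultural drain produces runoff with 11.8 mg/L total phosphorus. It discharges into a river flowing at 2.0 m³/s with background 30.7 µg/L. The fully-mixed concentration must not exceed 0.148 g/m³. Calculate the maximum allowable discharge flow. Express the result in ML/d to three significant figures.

30.7 µg/L = 0.0307 mg/L.
Mass balance at complete mixing: C_std·(Q_w + Q_r) = Q_w·C_e + Q_r·C_b.
Rearranging, Q_w = Q_r·(C_std − C_b)/(C_e − C_std) = 2.0·(0.148 − 0.0307) / (11.8 − 0.148) = 0.02013 m³/s.
= 1.74 ML/d.

1.74 ML/d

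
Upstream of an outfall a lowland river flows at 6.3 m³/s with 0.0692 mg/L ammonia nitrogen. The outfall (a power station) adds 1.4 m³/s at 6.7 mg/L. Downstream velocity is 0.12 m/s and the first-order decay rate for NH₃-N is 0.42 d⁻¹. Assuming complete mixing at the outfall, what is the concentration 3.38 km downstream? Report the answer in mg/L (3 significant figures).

1.11 mg/L

After complete mixing, C₀ = (1.4·6.7 + 6.3·0.0692) / 7.7 = 1.275 mg/L.
Travel time t = 3380 m / 0.12 m/s = 2.817e+04 s = 0.326 d.
C = 1.275·exp(−0.42·0.326) = 1.275·0.872 = 1.112 mg/L.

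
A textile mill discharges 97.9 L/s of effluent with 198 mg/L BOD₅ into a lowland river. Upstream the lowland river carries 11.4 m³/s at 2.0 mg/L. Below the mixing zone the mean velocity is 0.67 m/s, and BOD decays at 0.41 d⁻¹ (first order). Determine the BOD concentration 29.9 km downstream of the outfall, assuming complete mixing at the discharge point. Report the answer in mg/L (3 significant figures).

2.97 mg/L

97.9 L/s = 0.0979 m³/s.
After complete mixing, C₀ = (0.0979·198 + 11.4·2) / 11.5 = 3.669 mg/L.
Travel time t = 2.99e+04 m / 0.67 m/s = 4.463e+04 s = 0.5165 d.
C = 3.669·exp(−0.41·0.5165) = 3.669·0.8091 = 2.969 mg/L.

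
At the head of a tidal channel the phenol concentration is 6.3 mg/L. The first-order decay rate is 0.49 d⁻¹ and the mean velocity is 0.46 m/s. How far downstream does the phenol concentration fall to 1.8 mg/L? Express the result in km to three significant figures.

From C = C₀·e^(−kt), t = ln(C₀/C)/k = ln(6.3/1.8)/0.49 = 1.253/0.49 = 2.557 d.
Distance = v·t = 0.46 m/s × 2.209e+05 s = 1.016e+05 m = 101.6 km.

102 km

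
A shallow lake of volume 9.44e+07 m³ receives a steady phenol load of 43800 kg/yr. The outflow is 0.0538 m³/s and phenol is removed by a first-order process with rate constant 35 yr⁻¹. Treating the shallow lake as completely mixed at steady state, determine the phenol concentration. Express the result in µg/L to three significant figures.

Outflow Q = 0.0538 m³/s × 3.156e+07 s/yr = 1.698e+06 m³/yr.
Steady-state CSTR mass balance: W = Q·C + k·V·C, so C = W/(Q + kV).
Q + kV = 1.698e+06 + 35·9.44e+07 = 3.306e+09 m³/yr.
C = 43800/3.306e+09 = 1.325e-05 kg/m³ = 0.01325 mg/L = 13.25 µg/L.

13.2 µg/L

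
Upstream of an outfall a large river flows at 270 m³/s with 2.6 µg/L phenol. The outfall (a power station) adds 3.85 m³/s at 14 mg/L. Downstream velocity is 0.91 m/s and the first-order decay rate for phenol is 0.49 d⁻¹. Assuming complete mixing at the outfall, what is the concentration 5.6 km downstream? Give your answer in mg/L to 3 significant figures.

2.6 µg/L = 0.0026 mg/L.
After complete mixing, C₀ = (3.85·14 + 270·0.0026) / 273.9 = 0.1994 mg/L.
Travel time t = 5600 m / 0.91 m/s = 6154 s = 0.07123 d.
C = 0.1994·exp(−0.49·0.07123) = 0.1994·0.9657 = 0.1925 mg/L.

0.193 mg/L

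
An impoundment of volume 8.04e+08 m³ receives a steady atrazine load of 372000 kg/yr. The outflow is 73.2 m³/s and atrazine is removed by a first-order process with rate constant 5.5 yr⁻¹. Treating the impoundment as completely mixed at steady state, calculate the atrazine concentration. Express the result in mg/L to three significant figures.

0.0553 mg/L

Outflow Q = 73.2 m³/s × 3.156e+07 s/yr = 2.31e+09 m³/yr.
Steady-state CSTR mass balance: W = Q·C + k·V·C, so C = W/(Q + kV).
Q + kV = 2.31e+09 + 5.5·8.04e+08 = 6.732e+09 m³/yr.
C = 372000/6.732e+09 = 5.526e-05 kg/m³ = 0.05526 mg/L.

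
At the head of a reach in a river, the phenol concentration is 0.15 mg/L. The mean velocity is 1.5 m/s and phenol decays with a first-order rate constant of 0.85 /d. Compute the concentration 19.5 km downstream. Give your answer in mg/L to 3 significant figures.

Travel time t = 19.5 km / 1.5 m/s = 1.95e+04/1.5 = 1.3e+04 s = 0.1505 d.
First-order decay: C = 0.15·exp(−0.85·0.1505) = 0.15·0.8799 = 0.132 mg/L.

0.132 mg/L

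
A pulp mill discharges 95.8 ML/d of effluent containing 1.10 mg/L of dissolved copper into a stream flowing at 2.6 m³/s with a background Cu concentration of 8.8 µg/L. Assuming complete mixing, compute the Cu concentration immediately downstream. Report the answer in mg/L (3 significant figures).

95.8 ML/d = 1.109 m³/s.
8.8 µg/L = 0.0088 mg/L.
Conservation of mass across the mixing zone: C = (1.109·1.1 + 2.6·0.0088) / (1.109 + 2.6) = 1.243/3.709 = 0.335 mg/L.

0.335 mg/L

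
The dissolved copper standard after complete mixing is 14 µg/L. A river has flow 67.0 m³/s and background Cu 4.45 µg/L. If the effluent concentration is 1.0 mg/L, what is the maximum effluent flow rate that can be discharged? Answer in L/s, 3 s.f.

649 L/s

4.45 µg/L = 0.00445 mg/L.
14 µg/L = 0.014 mg/L.
Mass balance at complete mixing: C_std·(Q_w + Q_r) = Q_w·C_e + Q_r·C_b.
Rearranging, Q_w = Q_r·(C_std − C_b)/(C_e − C_std) = 67.0·(0.014 − 0.00445) / (1 − 0.014) = 0.6489 m³/s.
= 648.9 L/s.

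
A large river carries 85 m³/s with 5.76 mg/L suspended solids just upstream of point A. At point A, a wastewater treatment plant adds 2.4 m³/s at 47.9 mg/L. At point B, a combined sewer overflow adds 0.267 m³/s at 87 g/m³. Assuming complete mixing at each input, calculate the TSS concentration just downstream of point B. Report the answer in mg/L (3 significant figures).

7.16 mg/L

After input A: C = (85·5.76 + 2.4·47.9) / 87.4 = 6.917 mg/L.
After input B: C = (87.4·6.917 + 0.267·87) / 87.67 = 7.161 mg/L.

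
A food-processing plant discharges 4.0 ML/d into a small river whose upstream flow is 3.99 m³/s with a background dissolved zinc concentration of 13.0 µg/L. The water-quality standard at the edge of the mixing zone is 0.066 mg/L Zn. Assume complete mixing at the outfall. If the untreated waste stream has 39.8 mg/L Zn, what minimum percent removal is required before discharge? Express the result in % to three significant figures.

4.0 ML/d = 0.0463 m³/s.
13.0 µg/L = 0.013 mg/L.
Mass balance: 0.066·4.036 = 0.0463·Cₑ + 3.99·0.013.
Cₑ = (0.2664 − 0.05187) / 0.0463 = 4.634 mg/L.
Required removal = 1 − 4.634/39.8 = 88.36 %.

88.4 %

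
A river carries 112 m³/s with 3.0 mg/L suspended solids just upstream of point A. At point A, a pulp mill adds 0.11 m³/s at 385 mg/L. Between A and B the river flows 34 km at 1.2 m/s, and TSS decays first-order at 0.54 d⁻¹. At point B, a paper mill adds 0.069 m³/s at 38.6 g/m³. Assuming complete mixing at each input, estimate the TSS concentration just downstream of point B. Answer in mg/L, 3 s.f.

2.85 mg/L

After input A: C = (112·3 + 0.11·385) / 112.1 = 3.375 mg/L.
Over the 34 km reach to input B (t = 2.833e+04 s = 0.3279 d), decay gives C = 3.375·exp(−0.54·0.3279) = 2.827 mg/L.
After input B: C = (112.1·2.827 + 0.069·38.6) / 112.2 = 2.849 mg/L.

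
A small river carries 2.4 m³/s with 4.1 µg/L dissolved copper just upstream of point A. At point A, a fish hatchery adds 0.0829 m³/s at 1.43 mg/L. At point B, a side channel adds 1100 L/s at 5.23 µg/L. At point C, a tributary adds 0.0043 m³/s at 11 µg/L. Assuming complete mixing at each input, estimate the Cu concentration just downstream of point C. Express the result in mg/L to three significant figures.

4.1 µg/L = 0.0041 mg/L.
After input A: C = (2.4·0.0041 + 0.0829·1.43) / 2.483 = 0.05171 mg/L.
1100 L/s = 1.1 m³/s.
5.23 µg/L = 0.00523 mg/L.
After input B: C = (2.483·0.05171 + 1.1·0.00523) / 3.583 = 0.03744 mg/L.
11 µg/L = 0.011 mg/L.
After input C: C = (3.583·0.03744 + 0.0043·0.011) / 3.587 = 0.03741 mg/L.

0.0374 mg/L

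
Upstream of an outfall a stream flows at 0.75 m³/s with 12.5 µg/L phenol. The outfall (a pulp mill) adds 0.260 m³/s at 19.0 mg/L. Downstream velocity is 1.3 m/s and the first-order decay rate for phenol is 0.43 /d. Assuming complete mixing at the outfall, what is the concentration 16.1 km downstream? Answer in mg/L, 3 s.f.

12.5 µg/L = 0.0125 mg/L.
After complete mixing, C₀ = (0.26·19 + 0.75·0.0125) / 1.01 = 4.9 mg/L.
Travel time t = 1.61e+04 m / 1.3 m/s = 1.238e+04 s = 0.1433 d.
C = 4.9·exp(−0.43·0.1433) = 4.9·0.9402 = 4.607 mg/L.

4.61 mg/L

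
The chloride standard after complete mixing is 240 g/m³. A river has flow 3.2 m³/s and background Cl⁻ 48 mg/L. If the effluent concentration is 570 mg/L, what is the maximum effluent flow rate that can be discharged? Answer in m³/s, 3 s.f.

1.86 m³/s

Mass balance at complete mixing: C_std·(Q_w + Q_r) = Q_w·C_e + Q_r·C_b.
Rearranging, Q_w = Q_r·(C_std − C_b)/(C_e − C_std) = 3.2·(240 − 48) / (570 − 240) = 1.862 m³/s.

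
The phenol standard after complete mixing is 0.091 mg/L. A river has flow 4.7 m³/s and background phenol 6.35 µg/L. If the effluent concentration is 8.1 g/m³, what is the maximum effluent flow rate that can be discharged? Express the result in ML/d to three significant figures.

4.29 ML/d

6.35 µg/L = 0.00635 mg/L.
Mass balance at complete mixing: C_std·(Q_w + Q_r) = Q_w·C_e + Q_r·C_b.
Rearranging, Q_w = Q_r·(C_std − C_b)/(C_e − C_std) = 4.7·(0.091 − 0.00635) / (8.1 − 0.091) = 0.04968 m³/s.
= 4.292 ML/d.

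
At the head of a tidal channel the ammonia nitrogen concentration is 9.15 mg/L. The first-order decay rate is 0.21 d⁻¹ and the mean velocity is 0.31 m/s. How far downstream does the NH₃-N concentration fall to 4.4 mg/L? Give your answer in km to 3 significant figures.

93.4 km

From C = C₀·e^(−kt), t = ln(C₀/C)/k = ln(9.15/4.4)/0.21 = 0.7321/0.21 = 3.486 d.
Distance = v·t = 0.31 m/s × 3.012e+05 s = 9.338e+04 m = 93.38 km.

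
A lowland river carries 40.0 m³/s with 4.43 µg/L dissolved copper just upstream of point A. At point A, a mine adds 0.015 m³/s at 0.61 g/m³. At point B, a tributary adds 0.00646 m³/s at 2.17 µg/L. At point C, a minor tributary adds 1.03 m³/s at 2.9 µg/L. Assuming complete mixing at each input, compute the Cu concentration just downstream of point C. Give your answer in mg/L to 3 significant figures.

0.00461 mg/L

4.43 µg/L = 0.00443 mg/L.
After input A: C = (40·0.00443 + 0.015·0.61) / 40.02 = 0.004657 mg/L.
2.17 µg/L = 0.00217 mg/L.
After input B: C = (40.02·0.004657 + 0.00646·0.00217) / 40.02 = 0.004657 mg/L.
2.9 µg/L = 0.0029 mg/L.
After input C: C = (40.02·0.004657 + 1.03·0.0029) / 41.05 = 0.004613 mg/L.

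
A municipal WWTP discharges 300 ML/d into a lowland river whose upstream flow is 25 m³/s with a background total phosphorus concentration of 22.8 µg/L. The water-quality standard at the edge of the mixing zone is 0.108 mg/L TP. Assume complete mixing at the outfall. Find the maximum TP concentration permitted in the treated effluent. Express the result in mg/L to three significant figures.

0.721 mg/L

300 ML/d = 3.472 m³/s.
22.8 µg/L = 0.0228 mg/L.
Mass balance: 0.108·28.47 = 3.472·Cₑ + 25·0.0228.
Cₑ = (3.075 − 0.57) / 3.472 = 0.7214 mg/L.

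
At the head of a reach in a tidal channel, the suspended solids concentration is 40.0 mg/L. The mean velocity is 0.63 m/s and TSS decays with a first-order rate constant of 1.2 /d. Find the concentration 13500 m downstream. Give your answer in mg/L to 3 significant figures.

29.7 mg/L

Travel time t = 13500 m / 0.63 m/s = 1.35e+04/0.63 = 2.143e+04 s = 0.248 d.
First-order decay: C = 40.0·exp(−1.2·0.248) = 40.0·0.7426 = 29.7 mg/L.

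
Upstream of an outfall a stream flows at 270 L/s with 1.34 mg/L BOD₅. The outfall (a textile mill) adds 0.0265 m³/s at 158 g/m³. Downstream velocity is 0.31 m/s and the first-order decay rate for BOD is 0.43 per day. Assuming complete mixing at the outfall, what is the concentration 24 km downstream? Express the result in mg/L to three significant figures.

10.4 mg/L

270 L/s = 0.27 m³/s.
After complete mixing, C₀ = (0.0265·158 + 0.27·1.34) / 0.2965 = 15.34 mg/L.
Travel time t = 2.4e+04 m / 0.31 m/s = 7.742e+04 s = 0.8961 d.
C = 15.34·exp(−0.43·0.8961) = 15.34·0.6802 = 10.44 mg/L.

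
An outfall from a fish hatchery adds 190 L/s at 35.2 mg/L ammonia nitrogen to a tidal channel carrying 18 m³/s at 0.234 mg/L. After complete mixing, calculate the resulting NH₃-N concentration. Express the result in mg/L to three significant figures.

0.599 mg/L

190 L/s = 0.19 m³/s.
Conservation of mass across the mixing zone: C = (0.19·35.2 + 18·0.234) / (0.19 + 18) = 10.9/18.19 = 0.5992 mg/L.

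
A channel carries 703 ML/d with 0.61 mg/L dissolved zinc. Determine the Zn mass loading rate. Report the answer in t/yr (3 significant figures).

157 t/yr

703 ML/d = 8.137 m³/s.
Mass flux = Q·C = 8.137 m³/s × 0.61 g/m³ = 4.963 g/s.
= 4.963 g/s × 31.56 = 156.6 t/yr.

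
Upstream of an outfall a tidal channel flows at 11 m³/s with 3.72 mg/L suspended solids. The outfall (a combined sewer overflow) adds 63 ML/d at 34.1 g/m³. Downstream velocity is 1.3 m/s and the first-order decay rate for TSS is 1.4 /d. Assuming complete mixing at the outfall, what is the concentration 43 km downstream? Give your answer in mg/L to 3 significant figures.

63 ML/d = 0.7292 m³/s.
After complete mixing, C₀ = (0.7292·34.1 + 11·3.72) / 11.73 = 5.609 mg/L.
Travel time t = 4.3e+04 m / 1.3 m/s = 3.308e+04 s = 0.3828 d.
C = 5.609·exp(−1.4·0.3828) = 5.609·0.5851 = 3.282 mg/L.

3.28 mg/L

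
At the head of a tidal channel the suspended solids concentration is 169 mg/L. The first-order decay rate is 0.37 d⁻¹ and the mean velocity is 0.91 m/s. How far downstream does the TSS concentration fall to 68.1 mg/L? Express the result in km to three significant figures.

193 km

From C = C₀·e^(−kt), t = ln(C₀/C)/k = ln(169/68.1)/0.37 = 0.9089/0.37 = 2.457 d.
Distance = v·t = 0.91 m/s × 2.122e+05 s = 1.931e+05 m = 193.1 km.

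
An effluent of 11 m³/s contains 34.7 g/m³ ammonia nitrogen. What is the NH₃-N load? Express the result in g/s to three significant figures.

382 g/s

Mass flux = Q·C = 11 m³/s × 34.7 g/m³ = 381.7 g/s.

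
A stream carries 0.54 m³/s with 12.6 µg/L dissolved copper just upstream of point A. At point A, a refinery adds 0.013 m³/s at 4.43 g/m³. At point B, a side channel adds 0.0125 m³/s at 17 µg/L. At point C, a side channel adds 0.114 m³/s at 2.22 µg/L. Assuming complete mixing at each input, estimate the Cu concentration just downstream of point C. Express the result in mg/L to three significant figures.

0.0955 mg/L

12.6 µg/L = 0.0126 mg/L.
After input A: C = (0.54·0.0126 + 0.013·4.43) / 0.553 = 0.1164 mg/L.
17 µg/L = 0.017 mg/L.
After input B: C = (0.553·0.1164 + 0.0125·0.017) / 0.5655 = 0.1142 mg/L.
2.22 µg/L = 0.00222 mg/L.
After input C: C = (0.5655·0.1142 + 0.114·0.00222) / 0.6795 = 0.09545 mg/L.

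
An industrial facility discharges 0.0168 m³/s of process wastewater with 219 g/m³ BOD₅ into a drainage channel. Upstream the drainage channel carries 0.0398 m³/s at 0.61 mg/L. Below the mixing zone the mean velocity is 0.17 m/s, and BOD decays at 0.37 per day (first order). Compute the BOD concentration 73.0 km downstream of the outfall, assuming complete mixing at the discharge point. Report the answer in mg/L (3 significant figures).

After complete mixing, C₀ = (0.0168·219 + 0.0398·0.61) / 0.0566 = 65.43 mg/L.
Travel time t = 7.3e+04 m / 0.17 m/s = 4.294e+05 s = 4.97 d.
C = 65.43·exp(−0.37·4.97) = 65.43·0.159 = 10.4 mg/L.

10.4 mg/L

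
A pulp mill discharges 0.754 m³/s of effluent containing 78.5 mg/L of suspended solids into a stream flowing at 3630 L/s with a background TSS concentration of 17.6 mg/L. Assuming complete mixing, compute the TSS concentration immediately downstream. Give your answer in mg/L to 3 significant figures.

3630 L/s = 3.63 m³/s.
Flow-weighted mixing gives C = (0.754·78.5 + 3.63·17.6) / (0.754 + 3.63) = 123.1/4.384 = 28.07 mg/L.

28.1 mg/L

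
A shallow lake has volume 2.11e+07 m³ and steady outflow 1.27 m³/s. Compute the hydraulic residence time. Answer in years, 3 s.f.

Q = 1.27 m³/s × 3.156e+07 s/yr = 4.008e+07 m³/yr.
Hydraulic residence time τ = V/Q = 2.11e+07/4.008e+07 = 0.5265 yr.

0.526 yr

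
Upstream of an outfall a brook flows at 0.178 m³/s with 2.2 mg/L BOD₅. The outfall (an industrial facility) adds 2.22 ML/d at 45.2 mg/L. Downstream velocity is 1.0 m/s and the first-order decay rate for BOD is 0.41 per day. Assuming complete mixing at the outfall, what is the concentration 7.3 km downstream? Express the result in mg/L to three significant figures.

2.22 ML/d = 0.02569 m³/s.
After complete mixing, C₀ = (0.02569·45.2 + 0.178·2.2) / 0.2037 = 7.624 mg/L.
Travel time t = 7300 m / 1.0 m/s = 7300 s = 0.08449 d.
C = 7.624·exp(−0.41·0.08449) = 7.624·0.966 = 7.365 mg/L.

7.36 mg/L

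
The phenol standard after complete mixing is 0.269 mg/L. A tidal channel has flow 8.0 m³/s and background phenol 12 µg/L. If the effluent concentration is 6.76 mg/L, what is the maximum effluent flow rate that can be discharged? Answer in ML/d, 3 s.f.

12 µg/L = 0.012 mg/L.
Mass balance at complete mixing: C_std·(Q_w + Q_r) = Q_w·C_e + Q_r·C_b.
Rearranging, Q_w = Q_r·(C_std − C_b)/(C_e − C_std) = 8.0·(0.269 − 0.012) / (6.76 − 0.269) = 0.3167 m³/s.
= 27.37 ML/d.

27.4 ML/d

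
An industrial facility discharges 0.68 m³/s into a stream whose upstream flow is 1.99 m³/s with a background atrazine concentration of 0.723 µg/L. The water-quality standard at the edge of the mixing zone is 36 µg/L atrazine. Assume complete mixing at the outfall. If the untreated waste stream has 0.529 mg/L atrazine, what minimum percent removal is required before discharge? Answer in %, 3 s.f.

0.723 µg/L = 0.000723 mg/L.
36 µg/L = 0.036 mg/L.
Mass balance: 0.036·2.67 = 0.68·Cₑ + 1.99·0.000723.
Cₑ = (0.09612 − 0.001439) / 0.68 = 0.1392 mg/L.
Required removal = 1 − 0.1392/0.529 = 73.68 %.

73.7 %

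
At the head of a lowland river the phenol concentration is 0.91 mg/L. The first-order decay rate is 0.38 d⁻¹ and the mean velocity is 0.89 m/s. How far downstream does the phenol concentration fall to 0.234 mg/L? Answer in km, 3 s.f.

From C = C₀·e^(−kt), t = ln(C₀/C)/k = ln(0.91/0.234)/0.38 = 1.358/0.38 = 3.574 d.
Distance = v·t = 0.89 m/s × 3.088e+05 s = 2.748e+05 m = 274.8 km.

275 km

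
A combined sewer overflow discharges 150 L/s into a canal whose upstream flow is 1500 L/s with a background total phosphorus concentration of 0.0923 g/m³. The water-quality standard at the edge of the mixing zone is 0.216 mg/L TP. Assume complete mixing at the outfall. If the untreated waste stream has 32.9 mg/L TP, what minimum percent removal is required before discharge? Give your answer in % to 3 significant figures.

150 L/s = 0.15 m³/s.
1500 L/s = 1.5 m³/s.
Mass balance: 0.216·1.65 = 0.15·Cₑ + 1.5·0.0923.
Cₑ = (0.3564 − 0.1384) / 0.15 = 1.453 mg/L.
Required removal = 1 − 1.453/32.9 = 95.58 %.

95.6 %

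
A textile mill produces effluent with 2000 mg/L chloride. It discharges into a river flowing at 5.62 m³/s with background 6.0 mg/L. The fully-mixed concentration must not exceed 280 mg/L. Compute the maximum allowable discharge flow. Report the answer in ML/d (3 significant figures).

Mass balance at complete mixing: C_std·(Q_w + Q_r) = Q_w·C_e + Q_r·C_b.
Rearranging, Q_w = Q_r·(C_std − C_b)/(C_e − C_std) = 5.62·(280 − 6) / (2000 − 280) = 0.8953 m³/s.
= 77.35 ML/d.

77.4 ML/d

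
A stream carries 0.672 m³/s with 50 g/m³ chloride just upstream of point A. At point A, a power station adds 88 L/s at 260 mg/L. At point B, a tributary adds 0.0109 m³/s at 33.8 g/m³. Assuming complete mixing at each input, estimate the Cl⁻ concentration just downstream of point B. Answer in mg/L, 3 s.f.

73.7 mg/L

88 L/s = 0.088 m³/s.
After input A: C = (0.672·50 + 0.088·260) / 0.76 = 74.32 mg/L.
After input B: C = (0.76·74.32 + 0.0109·33.8) / 0.7709 = 73.74 mg/L.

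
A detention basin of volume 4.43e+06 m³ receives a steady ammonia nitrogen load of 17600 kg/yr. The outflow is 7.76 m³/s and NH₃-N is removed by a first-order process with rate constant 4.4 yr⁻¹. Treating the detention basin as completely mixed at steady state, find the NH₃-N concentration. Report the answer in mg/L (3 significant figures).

0.0666 mg/L

Outflow Q = 7.76 m³/s × 3.156e+07 s/yr = 2.449e+08 m³/yr.
Steady-state CSTR mass balance: W = Q·C + k·V·C, so C = W/(Q + kV).
Q + kV = 2.449e+08 + 4.4·4.43e+06 = 2.644e+08 m³/yr.
C = 17600/2.644e+08 = 6.657e-05 kg/m³ = 0.06657 mg/L.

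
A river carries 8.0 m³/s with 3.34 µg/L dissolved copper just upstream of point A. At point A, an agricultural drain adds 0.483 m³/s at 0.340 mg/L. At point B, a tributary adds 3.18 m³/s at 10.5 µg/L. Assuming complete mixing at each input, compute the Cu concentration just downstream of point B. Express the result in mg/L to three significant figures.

3.34 µg/L = 0.00334 mg/L.
After input A: C = (8·0.00334 + 0.483·0.34) / 8.483 = 0.02251 mg/L.
10.5 µg/L = 0.0105 mg/L.
After input B: C = (8.483·0.02251 + 3.18·0.0105) / 11.66 = 0.01923 mg/L.

0.0192 mg/L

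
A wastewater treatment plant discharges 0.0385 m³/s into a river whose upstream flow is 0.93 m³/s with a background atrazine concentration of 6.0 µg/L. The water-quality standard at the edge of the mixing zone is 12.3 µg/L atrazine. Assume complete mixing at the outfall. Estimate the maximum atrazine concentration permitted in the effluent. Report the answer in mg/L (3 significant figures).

0.164 mg/L

6.0 µg/L = 0.006 mg/L.
12.3 µg/L = 0.0123 mg/L.
Mass balance: 0.0123·0.9685 = 0.0385·Cₑ + 0.93·0.006.
Cₑ = (0.01191 − 0.00558) / 0.0385 = 0.1645 mg/L.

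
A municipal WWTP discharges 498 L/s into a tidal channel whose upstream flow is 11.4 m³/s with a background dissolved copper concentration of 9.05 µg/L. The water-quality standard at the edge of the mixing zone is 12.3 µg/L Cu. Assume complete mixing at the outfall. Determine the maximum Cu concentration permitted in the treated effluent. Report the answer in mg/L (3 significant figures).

0.0867 mg/L

498 L/s = 0.498 m³/s.
9.05 µg/L = 0.00905 mg/L.
12.3 µg/L = 0.0123 mg/L.
Mass balance: 0.0123·11.9 = 0.498·Cₑ + 11.4·0.00905.
Cₑ = (0.1463 − 0.1032) / 0.498 = 0.0867 mg/L.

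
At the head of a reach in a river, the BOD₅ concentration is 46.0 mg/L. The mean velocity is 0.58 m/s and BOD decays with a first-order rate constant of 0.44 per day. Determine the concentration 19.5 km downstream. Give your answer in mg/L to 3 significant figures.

38.8 mg/L

Travel time t = 19.5 km / 0.58 m/s = 1.95e+04/0.58 = 3.362e+04 s = 0.3891 d.
First-order decay: C = 46.0·exp(−0.44·0.3891) = 46.0·0.8426 = 38.76 mg/L.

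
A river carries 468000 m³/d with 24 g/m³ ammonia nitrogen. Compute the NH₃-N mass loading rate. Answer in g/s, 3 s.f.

130 g/s

468000 m³/d = 5.417 m³/s.
Mass flux = Q·C = 5.417 m³/s × 24 g/m³ = 130 g/s.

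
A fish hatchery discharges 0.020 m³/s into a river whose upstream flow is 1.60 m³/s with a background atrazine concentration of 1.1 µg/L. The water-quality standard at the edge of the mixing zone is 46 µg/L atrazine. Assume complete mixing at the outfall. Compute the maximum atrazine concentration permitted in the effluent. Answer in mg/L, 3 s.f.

1.1 µg/L = 0.0011 mg/L.
46 µg/L = 0.046 mg/L.
Mass balance: 0.046·1.62 = 0.02·Cₑ + 1.6·0.0011.
Cₑ = (0.07452 − 0.00176) / 0.02 = 3.638 mg/L.

3.64 mg/L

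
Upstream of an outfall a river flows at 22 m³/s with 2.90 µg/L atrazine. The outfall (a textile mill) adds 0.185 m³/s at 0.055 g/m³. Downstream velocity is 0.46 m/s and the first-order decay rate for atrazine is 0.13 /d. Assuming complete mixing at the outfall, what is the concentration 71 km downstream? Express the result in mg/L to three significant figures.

2.90 µg/L = 0.0029 mg/L.
After complete mixing, C₀ = (0.185·0.055 + 22·0.0029) / 22.18 = 0.003334 mg/L.
Travel time t = 7.1e+04 m / 0.46 m/s = 1.543e+05 s = 1.786 d.
C = 0.003334·exp(−0.13·1.786) = 0.003334·0.7928 = 0.002643 mg/L.

0.00264 mg/L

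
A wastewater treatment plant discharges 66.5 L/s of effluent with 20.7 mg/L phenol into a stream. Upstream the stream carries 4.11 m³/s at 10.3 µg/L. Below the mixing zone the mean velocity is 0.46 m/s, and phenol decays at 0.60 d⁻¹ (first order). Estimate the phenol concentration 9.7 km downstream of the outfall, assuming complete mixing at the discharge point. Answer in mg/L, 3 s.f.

0.293 mg/L

66.5 L/s = 0.0665 m³/s.
10.3 µg/L = 0.0103 mg/L.
After complete mixing, C₀ = (0.0665·20.7 + 4.11·0.0103) / 4.177 = 0.3397 mg/L.
Travel time t = 9700 m / 0.46 m/s = 2.109e+04 s = 0.2441 d.
C = 0.3397·exp(−0.60·0.2441) = 0.3397·0.8638 = 0.2935 mg/L.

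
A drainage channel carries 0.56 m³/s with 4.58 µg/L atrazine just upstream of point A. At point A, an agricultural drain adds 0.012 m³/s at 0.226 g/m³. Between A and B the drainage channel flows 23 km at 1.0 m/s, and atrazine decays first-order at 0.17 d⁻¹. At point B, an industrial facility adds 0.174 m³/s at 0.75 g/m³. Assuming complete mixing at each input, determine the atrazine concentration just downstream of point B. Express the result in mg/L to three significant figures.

0.182 mg/L

4.58 µg/L = 0.00458 mg/L.
After input A: C = (0.56·0.00458 + 0.012·0.226) / 0.572 = 0.009225 mg/L.
Over the 23 km reach to input B (t = 2.3e+04 s = 0.2662 d), decay gives C = 0.009225·exp(−0.17·0.2662) = 0.008817 mg/L.
After input B: C = (0.572·0.008817 + 0.174·0.75) / 0.746 = 0.1817 mg/L.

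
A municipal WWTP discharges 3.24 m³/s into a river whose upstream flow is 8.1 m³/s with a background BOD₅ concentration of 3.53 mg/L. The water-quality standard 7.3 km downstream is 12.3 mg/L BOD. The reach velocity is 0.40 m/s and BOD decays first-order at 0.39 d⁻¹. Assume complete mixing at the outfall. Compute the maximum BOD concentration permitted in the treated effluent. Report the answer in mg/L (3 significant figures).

Travel time to the compliance point: t = 7300/0.40 = 1.825e+04 s = 0.2112 d; decay factor exp(−0.39·0.2112) = 0.9209.
So the concentration just after mixing may be at most 12.3/0.9209 = 13.36 mg/L.
Mass balance: 13.36·11.34 = 3.24·Cₑ + 8.1·3.53.
Cₑ = (151.5 − 28.59) / 3.24 = 37.92 mg/L.

37.9 mg/L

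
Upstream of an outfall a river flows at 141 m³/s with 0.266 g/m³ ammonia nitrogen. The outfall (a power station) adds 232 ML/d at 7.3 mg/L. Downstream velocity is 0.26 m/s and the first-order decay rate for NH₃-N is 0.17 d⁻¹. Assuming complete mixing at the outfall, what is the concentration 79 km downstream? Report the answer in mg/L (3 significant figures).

0.219 mg/L

232 ML/d = 2.685 m³/s.
After complete mixing, C₀ = (2.685·7.3 + 141·0.266) / 143.7 = 0.3975 mg/L.
Travel time t = 7.9e+04 m / 0.26 m/s = 3.038e+05 s = 3.517 d.
C = 0.3975·exp(−0.17·3.517) = 0.3975·0.55 = 0.2186 mg/L.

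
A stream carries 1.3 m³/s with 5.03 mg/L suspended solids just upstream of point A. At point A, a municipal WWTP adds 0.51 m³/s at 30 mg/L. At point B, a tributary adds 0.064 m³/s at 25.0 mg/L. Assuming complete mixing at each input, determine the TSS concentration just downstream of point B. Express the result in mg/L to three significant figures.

After input A: C = (1.3·5.03 + 0.51·30) / 1.81 = 12.07 mg/L.
After input B: C = (1.81·12.07 + 0.064·25) / 1.874 = 12.51 mg/L.

12.5 mg/L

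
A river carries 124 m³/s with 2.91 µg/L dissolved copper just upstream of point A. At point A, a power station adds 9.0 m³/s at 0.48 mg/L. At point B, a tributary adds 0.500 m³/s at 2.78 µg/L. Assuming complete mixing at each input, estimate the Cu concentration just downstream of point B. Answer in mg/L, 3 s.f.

0.0351 mg/L

2.91 µg/L = 0.00291 mg/L.
After input A: C = (124·0.00291 + 9·0.48) / 133 = 0.03519 mg/L.
2.78 µg/L = 0.00278 mg/L.
After input B: C = (133·0.03519 + 0.5·0.00278) / 133.5 = 0.03507 mg/L.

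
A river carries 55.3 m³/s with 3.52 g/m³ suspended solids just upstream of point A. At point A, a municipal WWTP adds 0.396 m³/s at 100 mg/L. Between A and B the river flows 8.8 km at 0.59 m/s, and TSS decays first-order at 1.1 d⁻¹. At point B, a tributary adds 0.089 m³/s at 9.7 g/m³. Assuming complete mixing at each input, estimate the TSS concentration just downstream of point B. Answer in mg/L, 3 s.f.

3.49 mg/L

After input A: C = (55.3·3.52 + 0.396·100) / 55.7 = 4.206 mg/L.
Over the 8.8 km reach to input B (t = 1.492e+04 s = 0.1726 d), decay gives C = 4.206·exp(−1.1·0.1726) = 3.479 mg/L.
After input B: C = (55.7·3.479 + 0.089·9.7) / 55.78 = 3.488 mg/L.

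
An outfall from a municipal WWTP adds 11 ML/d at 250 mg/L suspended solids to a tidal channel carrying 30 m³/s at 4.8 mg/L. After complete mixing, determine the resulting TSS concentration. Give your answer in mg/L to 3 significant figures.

5.84 mg/L

11 ML/d = 0.1273 m³/s.
Conservation of mass across the mixing zone: C = (0.1273·250 + 30·4.8) / (0.1273 + 30) = 175.8/30.13 = 5.836 mg/L.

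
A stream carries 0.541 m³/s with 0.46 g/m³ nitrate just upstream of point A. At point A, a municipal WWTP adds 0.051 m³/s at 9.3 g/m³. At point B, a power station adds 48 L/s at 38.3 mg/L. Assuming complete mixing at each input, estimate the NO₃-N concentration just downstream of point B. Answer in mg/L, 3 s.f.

After input A: C = (0.541·0.46 + 0.051·9.3) / 0.592 = 1.222 mg/L.
48 L/s = 0.048 m³/s.
After input B: C = (0.592·1.222 + 0.048·38.3) / 0.64 = 4.002 mg/L.

4.00 mg/L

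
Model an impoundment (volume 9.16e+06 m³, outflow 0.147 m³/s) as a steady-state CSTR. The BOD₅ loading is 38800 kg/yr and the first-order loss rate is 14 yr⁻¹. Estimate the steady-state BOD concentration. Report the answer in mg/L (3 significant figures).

0.292 mg/L

Outflow Q = 0.147 m³/s × 3.156e+07 s/yr = 4.639e+06 m³/yr.
Steady-state CSTR mass balance: W = Q·C + k·V·C, so C = W/(Q + kV).
Q + kV = 4.639e+06 + 14·9.16e+06 = 1.329e+08 m³/yr.
C = 38800/1.329e+08 = 0.000292 kg/m³ = 0.292 mg/L.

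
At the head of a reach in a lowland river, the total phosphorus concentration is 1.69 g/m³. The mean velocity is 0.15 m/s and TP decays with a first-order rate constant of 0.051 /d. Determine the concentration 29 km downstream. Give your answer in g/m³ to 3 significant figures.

Travel time t = 29 km / 0.15 m/s = 2.9e+04/0.15 = 1.933e+05 s = 2.238 d.
First-order decay: C = 1.69·exp(−0.051·2.238) = 1.69·0.8922 = 1.508 g/m³.

1.51 g/m³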